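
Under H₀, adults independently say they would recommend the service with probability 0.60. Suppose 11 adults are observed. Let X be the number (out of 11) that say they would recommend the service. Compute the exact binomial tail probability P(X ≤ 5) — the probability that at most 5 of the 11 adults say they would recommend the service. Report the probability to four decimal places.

P = 0.2465

X ~ Binomial(n=11, p=0.60).
P(X ≤ 5) = Σ_{j=0}^{5} C(11,j)·0.60^j·0.40^{11−j}.
= 0.000042 + 0.000692 + 0.005190 + 0.023357 + 0.070071 + 0.147149 = 0.2465.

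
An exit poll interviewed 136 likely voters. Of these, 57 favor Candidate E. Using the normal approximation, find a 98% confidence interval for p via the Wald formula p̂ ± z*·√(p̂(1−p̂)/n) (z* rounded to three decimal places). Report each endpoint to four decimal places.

(0.3207, 0.5175)

The sample proportion is 57/136 = 0.41912.
SE(p̂) = √(0.41912·0.58088/136) = 0.042310.
z* = 2.326 at the 98% level.
Margin of error: 2.326 × 0.042310 = 0.09841.
Interval: 0.41912 ± 0.09841 → (0.3207, 0.5175).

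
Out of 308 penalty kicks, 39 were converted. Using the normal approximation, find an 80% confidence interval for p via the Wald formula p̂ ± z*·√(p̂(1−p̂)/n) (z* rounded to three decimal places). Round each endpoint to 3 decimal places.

With x = 39 successes in n = 308, p̂ = 0.12662.
Standard error of p̂: √(0.110590/308) = √0.000359058 = 0.018949.
For 80% confidence, z* = 1.282.
Margin = 1.282·0.018949 = 0.02429.
CI: 0.12662 ± 0.02429 = (0.102, 0.151).

(0.102, 0.151)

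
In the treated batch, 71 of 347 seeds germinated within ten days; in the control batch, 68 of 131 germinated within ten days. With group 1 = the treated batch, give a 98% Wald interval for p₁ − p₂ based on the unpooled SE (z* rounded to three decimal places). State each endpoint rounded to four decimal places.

(-0.4278, -0.2011)

p̂₁ = 71/347 = 0.20461, p̂₂ = 68/131 = 0.51908; p̂₁ − p̂₂ = -0.31447.
Unpooled SE = √(p̂₁(1−p̂₁)/n₁ + p̂₂(1−p̂₂)/n₂) = √(0.000469007 + 0.001905617) = 0.048730.
z* = 2.326 at the 98% level. Margin = 2.326·0.048730 = 0.11335.
So the interval runs from -0.4278 to -0.2011.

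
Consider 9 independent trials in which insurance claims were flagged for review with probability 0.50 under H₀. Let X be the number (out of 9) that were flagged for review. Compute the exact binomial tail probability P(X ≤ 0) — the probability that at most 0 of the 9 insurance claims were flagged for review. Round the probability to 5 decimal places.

P = 0.00195

X ~ Binomial(n=9, p=0.50).
P(X ≤ 0) = C(9,0)·0.50^0·0.50^9.
= 0.001953 = 0.00195.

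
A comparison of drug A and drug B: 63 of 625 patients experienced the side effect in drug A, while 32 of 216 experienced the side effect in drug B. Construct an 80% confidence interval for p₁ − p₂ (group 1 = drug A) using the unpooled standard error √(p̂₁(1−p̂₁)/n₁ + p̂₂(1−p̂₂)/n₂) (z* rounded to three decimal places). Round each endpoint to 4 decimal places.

(-0.0820, -0.0127)

p̂₁ = 63/625 = 0.10080, p̂₂ = 32/216 = 0.14815; p̂₁ − p̂₂ = -0.04735.
Unpooled SE = √(p̂₁(1−p̂₁)/n₁ + p̂₂(1−p̂₂)/n₂) = √(0.000145023 + 0.000584261) = 0.027005.
z* = 1.282 at the 80% level. Margin = 1.282·0.027005 = 0.03462.
So the interval runs from -0.0820 to -0.0127.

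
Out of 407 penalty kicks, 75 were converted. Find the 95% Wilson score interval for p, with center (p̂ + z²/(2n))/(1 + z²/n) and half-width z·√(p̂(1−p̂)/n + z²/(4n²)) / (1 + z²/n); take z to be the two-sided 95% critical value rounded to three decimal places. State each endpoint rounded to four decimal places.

Here p̂ = 75/407 = 0.18428 and z = 1.960 (z² = 3.841600).
Denominator 1 + z²/n = 1 + 3.841600/407 = 1.009439.
Adjusted center: (0.18428 + z²/(2n))/1.009439 = 0.18723.
Radicand: p̂(1−p̂)/n + z²/(4n²) = 0.000369331 + 0.000005798 = 0.000375129.
Half-width = 1.960·√0.000375129/1.009439 = 0.03761.
Interval: 0.18723 ± 0.03761 → (0.1496, 0.2248).

(0.1496, 0.2248)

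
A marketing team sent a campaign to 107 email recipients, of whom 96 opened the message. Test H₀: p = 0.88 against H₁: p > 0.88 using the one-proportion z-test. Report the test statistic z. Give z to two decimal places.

The sample proportion is 96/107 = 0.89720.
Under H₀, SE = √(p₀(1−p₀)/n) = √(0.88·0.12/107) = √0.000986916 = 0.031415.
z = (p̂ − p₀)/SE = (0.89720 − 0.88)/0.031415 = 0.55.

z = 0.55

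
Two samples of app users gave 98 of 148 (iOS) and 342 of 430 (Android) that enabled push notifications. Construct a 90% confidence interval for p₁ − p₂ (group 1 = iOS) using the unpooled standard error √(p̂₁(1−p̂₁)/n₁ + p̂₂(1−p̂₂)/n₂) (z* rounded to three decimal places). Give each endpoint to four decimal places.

(-0.2047, -0.0617)

p̂₁ = 98/148 = 0.66216, p̂₂ = 342/430 = 0.79535; p̂₁ − p̂₂ = -0.13319.
SE = √(0.001511510 + 0.000378533) = √0.001890043 = 0.043475.
The 90% critical value is z* = 1.645. Margin of error = 0.07152.
So the interval runs from -0.2047 to -0.0617.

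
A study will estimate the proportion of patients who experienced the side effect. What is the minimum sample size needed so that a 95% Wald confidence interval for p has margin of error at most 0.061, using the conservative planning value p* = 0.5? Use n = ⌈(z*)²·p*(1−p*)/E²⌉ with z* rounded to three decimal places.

n = 259

For 95% confidence, z* = 1.960.
p*(1−p*) = 0.50·0.50 = 0.2500.
(z*)²·p*(1−p*)/E² = 3.841600·0.2500/0.003721 = 258.103.
⌈258.103⌉ = 259.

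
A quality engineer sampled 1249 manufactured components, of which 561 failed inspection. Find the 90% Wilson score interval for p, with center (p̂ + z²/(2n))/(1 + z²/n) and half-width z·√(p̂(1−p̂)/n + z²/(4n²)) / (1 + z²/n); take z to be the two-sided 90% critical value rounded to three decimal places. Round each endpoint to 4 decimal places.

(0.4261, 0.4724)

p̂ = 561/1249 = 0.44916; z = 1.645, so z² = 2.706025.
1 + z²/n = 1.002167.
Adjusted center: (0.44916 + z²/(2n))/1.002167 = 0.44927.
Radicand: p̂(1−p̂)/n + z²/(4n²) = 0.000198091 + 0.000000434 = 0.000198525.
Half-width = z·√(radicand)/denom = 1.645·0.014090/1.002167 = 0.02313.
Interval: 0.44927 ± 0.02313 → (0.4261, 0.4724).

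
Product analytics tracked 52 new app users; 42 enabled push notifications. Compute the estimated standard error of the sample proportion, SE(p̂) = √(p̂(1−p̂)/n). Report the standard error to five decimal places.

Sample proportion p̂ = 42/52 = 0.80769.
p̂(1−p̂) = 0.155327.
SE = √(0.155327/52) = 0.05465.

SE = 0.05465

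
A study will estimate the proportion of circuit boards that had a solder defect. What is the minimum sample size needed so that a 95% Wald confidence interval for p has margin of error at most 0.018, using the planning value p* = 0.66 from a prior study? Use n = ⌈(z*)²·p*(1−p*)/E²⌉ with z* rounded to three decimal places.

The 95% critical value is z* = 1.960.
p*(1−p*) = 0.2244.
Required n before rounding: 3.841600 × 0.2244 / 0.018² = 2660.664.
Rounding up, n = 2661.

n = 2661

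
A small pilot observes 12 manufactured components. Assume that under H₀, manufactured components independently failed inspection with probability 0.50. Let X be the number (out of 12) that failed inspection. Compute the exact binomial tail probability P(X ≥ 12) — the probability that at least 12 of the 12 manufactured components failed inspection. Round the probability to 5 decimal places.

P = 0.00024

X ~ Binomial(n=12, p=0.50).
P(X ≥ 12) = C(12,12)·0.50^12·0.50^0.
= 0.000244 = 0.00024.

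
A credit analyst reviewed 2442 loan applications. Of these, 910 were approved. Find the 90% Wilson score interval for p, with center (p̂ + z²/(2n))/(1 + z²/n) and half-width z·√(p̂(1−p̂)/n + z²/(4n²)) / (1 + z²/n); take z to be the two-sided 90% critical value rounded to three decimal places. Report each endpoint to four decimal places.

p̂ = 910/2442 = 0.37265; z = 1.645, so z² = 2.706025.
1 + z²/n = 1.001108.
Adjusted center: (0.37265 + z²/(2n))/1.001108 = 0.37279.
Radicand: p̂(1−p̂)/n + z²/(4n²) = 0.000095733 + 0.000000113 = 0.000095846.
Half-width = z·√(radicand)/denom = 1.645·0.009790/1.001108 = 0.01609.
CI: 0.37279 ± 0.01609 = (0.3567, 0.3889).

(0.3567, 0.3889)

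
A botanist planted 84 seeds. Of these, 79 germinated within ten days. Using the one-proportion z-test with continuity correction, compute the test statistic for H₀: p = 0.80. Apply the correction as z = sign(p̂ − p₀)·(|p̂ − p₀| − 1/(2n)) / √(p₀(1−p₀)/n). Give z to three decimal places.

The sample proportion is 79/84 = 0.94048. p̂ − p₀ = 0.140476.
Continuity correction 1/(2n) = 1/168 = 0.005952.
Corrected numerator: |0.140476| − 0.005952 = 0.134524.
Null standard error: √(0.80·0.20/84) = √0.001904762 = 0.043644.
z = +0.134524/0.043644 = 3.082.

z = 3.082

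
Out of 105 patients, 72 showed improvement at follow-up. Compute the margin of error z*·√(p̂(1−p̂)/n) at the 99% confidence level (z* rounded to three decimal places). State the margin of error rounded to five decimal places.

ME = 0.11670

The sample proportion is 72/105 = 0.68571.
Standard error of p̂: √(0.215510/105) = √0.002052478 = 0.045304.
The 99% critical value is z* = 2.576.
So ME = 0.11670.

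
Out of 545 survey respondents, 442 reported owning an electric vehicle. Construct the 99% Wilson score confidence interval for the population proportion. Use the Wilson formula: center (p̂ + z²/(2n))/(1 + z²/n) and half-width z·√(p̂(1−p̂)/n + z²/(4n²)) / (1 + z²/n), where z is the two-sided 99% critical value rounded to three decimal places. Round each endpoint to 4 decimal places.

(0.7642, 0.8504)

Here p̂ = 442/545 = 0.81101 and z = 2.576 (z² = 6.635776).
Denominator 1 + z²/n = 1 + 6.635776/545 = 1.012176.
Center = (0.81101 + 0.006088)/1.012176 = 0.80727.
Radicand: p̂(1−p̂)/n + z²/(4n²) = 0.000281235 + 0.000005585 = 0.000286820.
Half-width = 2.576·√0.000286820/1.012176 = 0.04310.
Interval: 0.80727 ± 0.04310 → (0.7642, 0.8504).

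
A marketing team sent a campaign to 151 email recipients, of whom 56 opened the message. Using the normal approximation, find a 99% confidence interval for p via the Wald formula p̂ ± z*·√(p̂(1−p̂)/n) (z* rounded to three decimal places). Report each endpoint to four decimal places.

With x = 56 successes in n = 151, p̂ = 0.37086.
SE = √(p̂(1−p̂)/n) = √(0.233323/151) = 0.039309.
z* = 2.576 at the 99% level.
Margin of error: 2.576 × 0.039309 = 0.10126.
Interval: 0.37086 ± 0.10126 → (0.2696, 0.4721).

(0.2696, 0.4721)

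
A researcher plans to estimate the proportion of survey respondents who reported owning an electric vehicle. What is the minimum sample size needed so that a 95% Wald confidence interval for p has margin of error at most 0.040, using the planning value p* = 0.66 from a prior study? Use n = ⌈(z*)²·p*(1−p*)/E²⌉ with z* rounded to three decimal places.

The 95% critical value is z* = 1.960.
p*(1−p*) = 0.66·0.34 = 0.2244.
Required n before rounding: 3.841600 × 0.2244 / 0.040² = 538.784.
Rounding up, n = 539.

n = 539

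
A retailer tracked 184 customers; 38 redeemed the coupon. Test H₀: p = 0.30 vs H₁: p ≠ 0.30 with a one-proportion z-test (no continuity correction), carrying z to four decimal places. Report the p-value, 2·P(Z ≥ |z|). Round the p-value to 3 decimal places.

p-value = 0.006

Sample proportion p̂ = 38/184 = 0.20652.
SE₀ = √(0.30·0.70/184) = 0.033783.
Test statistic (full precision, shown to 4 dp): z = (38/184 − 0.30)/SE₀ ≈ -2.7670.
From the standard normal, 2·P(Z ≥ |z|) = 0.006.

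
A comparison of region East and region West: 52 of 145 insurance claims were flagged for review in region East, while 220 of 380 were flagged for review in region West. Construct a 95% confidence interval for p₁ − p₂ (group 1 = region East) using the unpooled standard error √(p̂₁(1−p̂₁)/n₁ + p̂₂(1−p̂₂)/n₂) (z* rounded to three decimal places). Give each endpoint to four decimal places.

(-0.3128, -0.1278)

p̂₁ = 0.35862, p̂₂ = 0.57895, so the observed difference is -0.22033.
SE = √(0.001586289 + 0.000641493) = √0.002227782 = 0.047199.
For 95% confidence, z* = 1.960. Margin of error = 0.09251.
So the interval runs from -0.3128 to -0.1278.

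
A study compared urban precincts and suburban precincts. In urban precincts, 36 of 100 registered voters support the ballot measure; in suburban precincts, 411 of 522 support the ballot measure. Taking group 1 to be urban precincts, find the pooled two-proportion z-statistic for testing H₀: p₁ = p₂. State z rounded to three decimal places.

z = -8.707

p̂₁ = 36/100 = 0.36000, p̂₂ = 411/522 = 0.78736.
Pooled p̂ = (36+411)/(100+522) = 447/622 = 0.71865.
Pooled SE = √[0.2021924·0.01191571] ≈ 0.049084.
z = (p̂₁ − p̂₂)/SE = (0.36000 − 0.78736)/0.049084 = -0.42736/0.049084 = -8.707.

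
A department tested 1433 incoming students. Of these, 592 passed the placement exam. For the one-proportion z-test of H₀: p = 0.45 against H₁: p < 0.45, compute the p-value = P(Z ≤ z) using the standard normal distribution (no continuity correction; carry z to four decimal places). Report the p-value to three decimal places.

The sample proportion is 592/1433 = 0.41312.
SE₀ = √(0.45·0.55/1433) = 0.013142.
z = (p̂ − p₀)/SE = (592/1433 − 0.45)/0.013142 ≈ -2.8063.
p-value = P(Z ≤ z) with z = -2.8063 → 0.003.

p-value = 0.003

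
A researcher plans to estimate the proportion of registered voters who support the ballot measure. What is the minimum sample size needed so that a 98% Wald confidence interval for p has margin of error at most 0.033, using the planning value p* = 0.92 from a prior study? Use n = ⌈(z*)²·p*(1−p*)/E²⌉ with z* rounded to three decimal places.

n = 366

The 98% critical value is z* = 2.326.
p*(1−p*) = 0.92·0.08 = 0.0736.
(z*)²·p*(1−p*)/E² = 5.410276·0.0736/0.001089 = 365.653.
⌈365.653⌉ = 366.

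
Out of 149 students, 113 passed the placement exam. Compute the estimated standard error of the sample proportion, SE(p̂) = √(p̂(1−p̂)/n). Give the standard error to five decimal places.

p̂ = 113/149 = 0.75839.
p̂(1−p̂) = 0.75839·0.24161 = 0.183235.
Dividing by n and taking the root: √0.001229765 = 0.03507.

SE = 0.03507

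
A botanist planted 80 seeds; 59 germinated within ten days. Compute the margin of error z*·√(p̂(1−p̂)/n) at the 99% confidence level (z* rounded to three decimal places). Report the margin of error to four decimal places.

p̂ = 59/80 = 0.73750.
SE(p̂) = √(0.73750·0.26250/80) = 0.049193.
z* = 2.576 at the 99% level.
Margin of error = z*·SE = 2.576 × 0.049193 = 0.1267.

ME = 0.1267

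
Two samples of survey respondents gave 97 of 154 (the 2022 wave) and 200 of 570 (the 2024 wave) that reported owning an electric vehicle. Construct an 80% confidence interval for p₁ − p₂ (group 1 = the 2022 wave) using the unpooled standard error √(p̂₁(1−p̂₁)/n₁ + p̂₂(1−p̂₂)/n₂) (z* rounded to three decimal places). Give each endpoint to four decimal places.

(0.2229, 0.3351)

p̂₁ = 97/154 = 0.62987, p̂₂ = 200/570 = 0.35088; p̂₁ − p̂₂ = 0.27899.
SE = √(0.001513856 + 0.000399583) = √0.001913439 = 0.043743.
z* = 1.282 at the 80% level. Margin of error = 0.05608.
CI: 0.27899 ± 0.05608 = (0.2229, 0.3351).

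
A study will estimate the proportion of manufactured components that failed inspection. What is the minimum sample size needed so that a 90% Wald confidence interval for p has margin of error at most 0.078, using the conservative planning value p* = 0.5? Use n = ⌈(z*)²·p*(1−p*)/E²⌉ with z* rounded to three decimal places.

z* = 1.645 at the 90% level.
p*(1−p*) = 0.2500.
(z*)²·p*(1−p*)/E² = 2.706025·0.2500/0.006084 = 111.194.
⌈111.194⌉ = 112.

n = 112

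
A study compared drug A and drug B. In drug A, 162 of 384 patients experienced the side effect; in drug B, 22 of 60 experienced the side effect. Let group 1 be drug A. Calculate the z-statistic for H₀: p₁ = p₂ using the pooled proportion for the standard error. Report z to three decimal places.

Sample proportions: p̂₁ = 162/384 = 0.42188 and p̂₂ = 22/60 = 0.36667.
Pooled p̂ = (162+22)/(384+60) = 184/444 = 0.41441.
SE = √[p̂(1−p̂)(1/n₁+1/n₂)] = √[0.41441·0.58559·(1/384+1/60)] ≈ 0.068385.
z = (p̂₁ − p̂₂)/SE = (0.42188 − 0.36667)/0.068385 = 0.05521/0.068385 = 0.807.

z = 0.807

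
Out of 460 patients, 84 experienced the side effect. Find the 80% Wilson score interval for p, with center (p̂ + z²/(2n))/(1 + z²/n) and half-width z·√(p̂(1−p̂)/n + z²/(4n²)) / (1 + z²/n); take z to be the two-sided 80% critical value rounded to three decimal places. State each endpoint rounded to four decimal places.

(0.1607, 0.2068)

p̂ = 84/460 = 0.18261; z = 1.282, so z² = 1.643524.
Denominator 1 + z²/n = 1 + 1.643524/460 = 1.003573.
Adjusted center: (0.18261 + z²/(2n))/1.003573 = 0.18374.
Radicand: p̂(1−p̂)/n + z²/(4n²) = 0.000324484 + 0.000001942 = 0.000326426.
Half-width = 1.282·√0.000326426/1.003573 = 0.02308.
CI: 0.18374 ± 0.02308 = (0.1607, 0.2068).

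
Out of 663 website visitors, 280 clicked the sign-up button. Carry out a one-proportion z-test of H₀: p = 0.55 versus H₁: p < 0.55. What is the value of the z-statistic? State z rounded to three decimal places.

p̂ = 280/663 = 0.42232.
SE₀ = √(0.55·0.45/663) = 0.019321.
z = (0.42232 − 0.55)/0.019321 = -0.12768/0.019321 = -6.608.

z = -6.608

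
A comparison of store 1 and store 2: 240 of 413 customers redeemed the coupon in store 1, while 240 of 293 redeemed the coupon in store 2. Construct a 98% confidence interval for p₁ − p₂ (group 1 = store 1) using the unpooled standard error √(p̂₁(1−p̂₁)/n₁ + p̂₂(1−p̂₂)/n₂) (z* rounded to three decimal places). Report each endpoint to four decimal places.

(-0.3150, -0.1610)

p̂₁ = 0.58111, p̂₂ = 0.81911, so the observed difference is -0.23800.
Unpooled SE = √(p̂₁(1−p̂₁)/n₁ + p̂₂(1−p̂₂)/n₂) = √(0.000589396 + 0.000505690) = 0.033092.
z* = 2.326 at the 98% level. Margin = 2.326·0.033092 = 0.07697.
So the interval runs from -0.3150 to -0.1610.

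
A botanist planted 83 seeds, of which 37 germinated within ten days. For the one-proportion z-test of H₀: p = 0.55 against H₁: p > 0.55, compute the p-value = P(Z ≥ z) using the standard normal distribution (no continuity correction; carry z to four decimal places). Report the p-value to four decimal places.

p-value = 0.9718

Sample proportion p̂ = 37/83 = 0.44578.
Null standard error: √(0.55·0.45/83) = √0.002981928 = 0.054607.
Test statistic (full precision, shown to 4 dp): z = (37/83 − 0.55)/SE₀ ≈ -1.9085.
p-value = P(Z ≥ z) with z = -1.9085 → 0.9718.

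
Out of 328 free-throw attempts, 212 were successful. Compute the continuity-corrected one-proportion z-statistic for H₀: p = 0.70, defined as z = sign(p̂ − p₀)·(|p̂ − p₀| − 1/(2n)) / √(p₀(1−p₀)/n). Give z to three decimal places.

Sample proportion p̂ = 212/328 = 0.64634. p̂ − p₀ = -0.053659.
1/(2n) = 0.001524.
Corrected numerator: |-0.053659| − 0.001524 = 0.052135.
SE₀ = √(0.70·0.30/328) = 0.025303.
z = −0.052135/0.025303 = -2.060.

z = -2.060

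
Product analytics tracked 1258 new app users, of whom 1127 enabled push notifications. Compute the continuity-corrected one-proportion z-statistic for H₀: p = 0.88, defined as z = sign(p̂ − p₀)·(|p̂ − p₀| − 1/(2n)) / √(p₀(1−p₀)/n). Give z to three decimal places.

p̂ = 1127/1258 = 0.89587. p̂ − p₀ = 0.015866.
1/(2n) = 0.000397.
Corrected numerator: |0.015866| − 0.000397 = 0.015469.
SE₀ = √(0.88·0.12/1258) = 0.009162.
z = +0.015469/0.009162 = 1.688.

z = 1.688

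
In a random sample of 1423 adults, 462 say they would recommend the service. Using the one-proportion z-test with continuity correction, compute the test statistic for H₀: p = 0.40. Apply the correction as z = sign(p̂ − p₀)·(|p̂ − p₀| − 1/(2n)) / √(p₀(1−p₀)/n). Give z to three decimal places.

z = -5.774

With x = 462 successes in n = 1423, p̂ = 0.32467. p̂ − p₀ = -0.075334.
Continuity correction 1/(2n) = 1/2846 = 0.000351.
Corrected numerator: |-0.075334| − 0.000351 = 0.074983.
Null standard error: √(0.40·0.60/1423) = √0.000168658 = 0.012987.
z = (−)0.074983/0.012987 = -5.774.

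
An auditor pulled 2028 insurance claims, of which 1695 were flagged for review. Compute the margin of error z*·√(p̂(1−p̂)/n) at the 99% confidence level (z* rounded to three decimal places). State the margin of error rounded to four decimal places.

Sample proportion p̂ = 1695/2028 = 0.83580.
Standard error of p̂: √(0.137239/2028) = √0.000067672 = 0.008226.
z* = 2.576 at the 99% level.
ME = 2.576·0.008226 = 0.0212.

ME = 0.0212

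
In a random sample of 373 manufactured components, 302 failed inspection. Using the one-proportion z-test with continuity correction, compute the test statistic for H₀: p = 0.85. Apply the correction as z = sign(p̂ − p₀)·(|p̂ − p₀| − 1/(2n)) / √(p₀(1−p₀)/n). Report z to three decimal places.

With x = 302 successes in n = 373, p̂ = 0.80965. p̂ − p₀ = -0.040349.
1/(2n) = 0.001340.
Corrected numerator: |-0.040349| − 0.001340 = 0.039009.
Null standard error: √(0.85·0.15/373) = √0.000341823 = 0.018488.
z = (−)0.039009/0.018488 = -2.110.

z = -2.110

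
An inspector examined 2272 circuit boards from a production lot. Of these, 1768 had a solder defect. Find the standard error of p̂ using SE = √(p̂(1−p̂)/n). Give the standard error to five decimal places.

SE = 0.00872

Sample proportion p̂ = 1768/2272 = 0.77817.
p̂(1−p̂) = 0.77817·0.22183 = 0.172621.
SE = √(0.172621/2272) = √0.000075978 = 0.00872.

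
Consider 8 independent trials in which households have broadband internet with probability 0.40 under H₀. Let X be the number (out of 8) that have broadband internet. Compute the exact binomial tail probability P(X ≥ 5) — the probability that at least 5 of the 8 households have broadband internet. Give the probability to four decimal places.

P = 0.1737

X ~ Binomial(n=8, p=0.40).
P(X ≥ 5) = C(8,5)·0.40^5·0.60^3 + C(8,6)·0.40^6·0.60^2 + C(8,7)·0.40^7·0.60^1 + C(8,8)·0.40^8·0.60^0.
= 0.123863 + 0.041288 + 0.007864 + 0.000655 = 0.1737.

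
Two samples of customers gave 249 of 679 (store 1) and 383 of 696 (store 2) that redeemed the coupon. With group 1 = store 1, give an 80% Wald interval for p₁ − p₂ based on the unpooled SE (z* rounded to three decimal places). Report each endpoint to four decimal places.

(-0.2174, -0.1497)

p̂₁ = 0.36672, p̂₂ = 0.55029, so the observed difference is -0.18357.
SE = √(0.000342025 + 0.000355562) = √0.000697587 = 0.026412.
z* = 1.282 at the 80% level. Margin = 1.282·0.026412 = 0.03386.
So the interval runs from -0.2174 to -0.1497.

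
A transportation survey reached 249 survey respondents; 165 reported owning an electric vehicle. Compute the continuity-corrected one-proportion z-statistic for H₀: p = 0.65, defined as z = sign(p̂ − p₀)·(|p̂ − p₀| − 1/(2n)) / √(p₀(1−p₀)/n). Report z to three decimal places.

p̂ = 165/249 = 0.66265. p̂ − p₀ = 0.012651.
1/(2n) = 0.002008.
Corrected numerator: |0.012651| − 0.002008 = 0.010643.
Under H₀, SE = √(p₀(1−p₀)/n) = √(0.65·0.35/249) = √0.000913655 = 0.030227.
z = +0.010643/0.030227 = 0.352.

z = 0.352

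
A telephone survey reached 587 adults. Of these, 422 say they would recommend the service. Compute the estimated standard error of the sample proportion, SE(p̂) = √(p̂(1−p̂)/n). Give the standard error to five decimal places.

SE = 0.01855

p̂ = 422/587 = 0.71891.
p̂(1−p̂) = 0.202078.
Dividing by n and taking the root: √0.000344256 = 0.01855.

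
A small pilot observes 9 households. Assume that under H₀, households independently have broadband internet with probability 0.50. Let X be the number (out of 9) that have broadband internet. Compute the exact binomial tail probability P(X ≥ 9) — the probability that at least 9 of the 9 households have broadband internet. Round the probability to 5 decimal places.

P = 0.00195

X is binomial with n = 9 and p = 0.50.
P(X ≥ 9) = C(9,9)·0.50^9·0.50^0.
= 0.001953 = 0.00195.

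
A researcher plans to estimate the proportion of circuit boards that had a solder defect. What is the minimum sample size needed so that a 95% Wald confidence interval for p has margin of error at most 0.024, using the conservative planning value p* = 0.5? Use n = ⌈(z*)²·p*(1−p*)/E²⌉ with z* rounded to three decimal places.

n = 1668

The 95% critical value is z* = 1.960.
p*(1−p*) = 0.50·0.50 = 0.2500.
Required n before rounding: 3.841600 × 0.2500 / 0.024² = 1667.361.
Rounding up, n = 1668.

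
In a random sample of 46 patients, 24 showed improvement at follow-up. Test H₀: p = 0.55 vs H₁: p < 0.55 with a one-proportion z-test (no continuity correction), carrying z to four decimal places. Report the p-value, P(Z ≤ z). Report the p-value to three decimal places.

The sample proportion is 24/46 = 0.52174.
Null standard error: √(0.55·0.45/46) = √0.005380435 = 0.073351.
z = (p̂ − p₀)/SE = (24/46 − 0.55)/0.073351 ≈ -0.3853.
p-value = P(Z ≤ z) with z = -0.3853 → 0.350.

p-value = 0.350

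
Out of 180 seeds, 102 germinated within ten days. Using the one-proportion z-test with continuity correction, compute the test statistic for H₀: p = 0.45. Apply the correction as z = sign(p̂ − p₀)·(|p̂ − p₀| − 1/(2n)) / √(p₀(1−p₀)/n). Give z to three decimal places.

z = 3.071

With x = 102 successes in n = 180, p̂ = 0.56667. p̂ − p₀ = 0.116667.
Continuity correction 1/(2n) = 1/360 = 0.002778.
Corrected numerator: |0.116667| − 0.002778 = 0.113889.
Under H₀, SE = √(p₀(1−p₀)/n) = √(0.45·0.55/180) = √0.001375000 = 0.037081.
z = (+)0.113889/0.037081 = 3.071.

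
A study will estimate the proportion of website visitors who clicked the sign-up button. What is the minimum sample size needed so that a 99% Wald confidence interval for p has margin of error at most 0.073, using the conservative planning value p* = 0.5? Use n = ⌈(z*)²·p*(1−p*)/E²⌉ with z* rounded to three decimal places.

For 99% confidence, z* = 2.576.
p*(1−p*) = 0.50·0.50 = 0.2500.
Required n before rounding: 6.635776 × 0.2500 / 0.073² = 311.305.
Rounding up, n = 312.

n = 312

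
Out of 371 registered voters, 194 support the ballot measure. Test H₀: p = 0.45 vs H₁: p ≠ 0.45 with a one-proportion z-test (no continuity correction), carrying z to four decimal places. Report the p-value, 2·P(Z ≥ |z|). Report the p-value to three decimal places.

p-value = 0.005

Sample proportion p̂ = 194/371 = 0.52291.
Under H₀, SE = √(p₀(1−p₀)/n) = √(0.45·0.55/371) = √0.000667116 = 0.025829.
z = (p̂ − p₀)/SE = (194/371 − 0.45)/0.025829 ≈ 2.8229.
p-value = 2·P(Z ≥ |z|) with z = 2.8229 → 0.005.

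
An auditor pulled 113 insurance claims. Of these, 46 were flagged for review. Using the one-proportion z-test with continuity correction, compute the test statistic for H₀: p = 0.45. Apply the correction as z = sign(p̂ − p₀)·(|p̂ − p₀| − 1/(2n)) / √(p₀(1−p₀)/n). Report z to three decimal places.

p̂ = 46/113 = 0.40708. p̂ − p₀ = -0.042920.
1/(2n) = 0.004425.
Corrected numerator: |-0.042920| − 0.004425 = 0.038495.
Null standard error: √(0.45·0.55/113) = √0.002190265 = 0.046800.
z = −0.038495/0.046800 = -0.823.

z = -0.823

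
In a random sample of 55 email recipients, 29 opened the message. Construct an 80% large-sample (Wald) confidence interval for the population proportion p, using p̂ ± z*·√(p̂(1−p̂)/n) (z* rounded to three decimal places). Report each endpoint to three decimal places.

(0.441, 0.614)

The sample proportion is 29/55 = 0.52727.
SE = √(p̂(1−p̂)/n) = √(0.249256/55) = 0.067320.
The 80% critical value is z* = 1.282.
Margin of error: 1.282 × 0.067320 = 0.08630.
Interval: 0.52727 ± 0.08630 → (0.441, 0.614).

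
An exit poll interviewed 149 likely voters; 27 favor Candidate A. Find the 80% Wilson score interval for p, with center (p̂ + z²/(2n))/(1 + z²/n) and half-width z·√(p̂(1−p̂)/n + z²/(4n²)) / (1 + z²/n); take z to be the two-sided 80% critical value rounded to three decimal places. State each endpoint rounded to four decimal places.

Here p̂ = 27/149 = 0.18121 and z = 1.282 (z² = 1.643524).
Denominator 1 + z²/n = 1 + 1.643524/149 = 1.011030.
Center = (0.18121 + 0.005515)/1.011030 = 0.18469.
Radicand: p̂(1−p̂)/n + z²/(4n²) = 0.000995783 + 0.000018507 = 0.001014290.
Half-width = z·√(radicand)/denom = 1.282·0.031848/1.011030 = 0.04038.
Interval: 0.18469 ± 0.04038 → (0.1443, 0.2251).

(0.1443, 0.2251)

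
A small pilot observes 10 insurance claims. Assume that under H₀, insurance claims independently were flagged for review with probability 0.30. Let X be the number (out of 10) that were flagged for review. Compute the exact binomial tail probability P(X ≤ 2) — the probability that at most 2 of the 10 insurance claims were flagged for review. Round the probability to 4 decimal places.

P = 0.3828

X ~ Binomial(n=10, p=0.30).
P(X ≤ 2) = C(10,0)·0.30^0·0.70^10 + C(10,1)·0.30^1·0.70^9 + C(10,2)·0.30^2·0.70^8.
= 0.028248 + 0.121061 + 0.233474 = 0.3828.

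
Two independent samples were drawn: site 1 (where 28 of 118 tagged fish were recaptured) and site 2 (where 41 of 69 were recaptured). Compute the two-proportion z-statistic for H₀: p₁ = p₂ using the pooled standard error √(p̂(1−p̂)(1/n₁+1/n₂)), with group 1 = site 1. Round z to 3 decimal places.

Sample proportions: p̂₁ = 28/118 = 0.23729 and p̂₂ = 41/69 = 0.59420.
Pooling: p̂ = 69/187 = 0.36898.
SE = √[p̂(1−p̂)(1/n₁+1/n₂)] = √[0.36898·0.63102·(1/118+1/69)] ≈ 0.073127.
z = (p̂₁ − p̂₂)/SE = (0.23729 − 0.59420)/0.073127 = -0.35691/0.073127 = -4.881.

z = -4.881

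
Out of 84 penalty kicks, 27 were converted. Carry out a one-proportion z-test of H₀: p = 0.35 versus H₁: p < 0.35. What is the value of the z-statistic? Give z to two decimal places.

z = -0.55

With x = 27 successes in n = 84, p̂ = 0.32143.
SE₀ = √(0.35·0.65/84) = 0.052042.
Test statistic: z = -0.02857/0.052042 = -0.55.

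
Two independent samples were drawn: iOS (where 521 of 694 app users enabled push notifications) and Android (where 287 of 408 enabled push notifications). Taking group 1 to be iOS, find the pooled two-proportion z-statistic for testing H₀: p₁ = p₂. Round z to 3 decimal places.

z = 1.714

Sample proportions: p̂₁ = 521/694 = 0.75072 and p̂₂ = 287/408 = 0.70343.
Pooling: p̂ = 808/1102 = 0.73321.
SE = √[p̂(1−p̂)(1/n₁+1/n₂)] = √[0.73321·0.26679·(1/694+1/408)] ≈ 0.027592.
z = (p̂₁ − p̂₂)/SE = (0.75072 − 0.70343)/0.027592 = 0.04729/0.027592 = 1.714.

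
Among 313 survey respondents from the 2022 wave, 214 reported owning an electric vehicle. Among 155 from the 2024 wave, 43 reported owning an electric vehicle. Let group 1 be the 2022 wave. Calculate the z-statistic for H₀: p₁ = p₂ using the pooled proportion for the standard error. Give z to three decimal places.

z = 8.314

Sample proportions: p̂₁ = 214/313 = 0.68371 and p̂₂ = 43/155 = 0.27742.
Pooled p̂ = (214+43)/(313+155) = 257/468 = 0.54915.
Pooled SE = √[0.2475847·0.00964650] ≈ 0.048871.
z = 0.40629/0.048871 = 8.314.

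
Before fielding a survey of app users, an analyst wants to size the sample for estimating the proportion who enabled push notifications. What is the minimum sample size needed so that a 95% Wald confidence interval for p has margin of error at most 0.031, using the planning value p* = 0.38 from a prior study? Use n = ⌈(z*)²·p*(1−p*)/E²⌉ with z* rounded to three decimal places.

n = 942

The 95% critical value is z* = 1.960.
p*(1−p*) = 0.2356.
(z*)²·p*(1−p*)/E² = 3.841600·0.2356/0.000961 = 941.812.
⌈941.812⌉ = 942.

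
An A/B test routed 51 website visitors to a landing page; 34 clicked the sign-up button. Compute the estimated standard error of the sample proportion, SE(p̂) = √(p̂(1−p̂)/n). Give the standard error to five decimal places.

p̂ = 34/51 = 0.66667.
p̂(1−p̂) = 0.66667·0.33333 = 0.222221.
Dividing by n and taking the root: √0.004357275 = 0.06601.

SE = 0.06601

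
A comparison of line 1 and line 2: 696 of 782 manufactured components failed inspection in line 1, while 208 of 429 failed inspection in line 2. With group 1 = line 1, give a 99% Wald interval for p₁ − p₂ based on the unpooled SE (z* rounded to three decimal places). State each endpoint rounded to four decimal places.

p̂₁ = 0.89003, p̂₂ = 0.48485, so the observed difference is 0.40518.
Unpooled SE = √(p̂₁(1−p̂₁)/n₁ + p̂₂(1−p̂₂)/n₂) = √(0.000125166 + 0.000582215) = 0.026597.
z* = 2.576 at the 99% level. Margin of error = 0.06851.
So the interval runs from 0.3367 to 0.4737.

(0.3367, 0.4737)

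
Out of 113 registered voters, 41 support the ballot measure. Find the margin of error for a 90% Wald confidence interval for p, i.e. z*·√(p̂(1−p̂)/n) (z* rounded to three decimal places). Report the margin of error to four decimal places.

Sample proportion p̂ = 41/113 = 0.36283.
SE = √(p̂(1−p̂)/n) = √(0.231185/113) = 0.045231.
For 90% confidence, z* = 1.645.
ME = 1.645·0.045231 = 0.0744.

ME = 0.0744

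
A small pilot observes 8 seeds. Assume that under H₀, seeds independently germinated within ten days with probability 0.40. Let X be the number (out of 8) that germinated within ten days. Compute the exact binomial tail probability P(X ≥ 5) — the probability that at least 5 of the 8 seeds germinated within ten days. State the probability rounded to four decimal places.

X is binomial with n = 8 and p = 0.40.
P(X ≥ 5) = C(8,5)·0.40^5·0.60^3 + C(8,6)·0.40^6·0.60^2 + C(8,7)·0.40^7·0.60^1 + C(8,8)·0.40^8·0.60^0.
= 0.123863 + 0.041288 + 0.007864 + 0.000655 = 0.1737.

P = 0.1737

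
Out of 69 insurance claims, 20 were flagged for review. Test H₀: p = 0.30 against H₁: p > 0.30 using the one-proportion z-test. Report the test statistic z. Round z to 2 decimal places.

z = -0.18

The sample proportion is 20/69 = 0.28986.
Null standard error: √(0.30·0.70/69) = √0.003043478 = 0.055168.
Test statistic: z = -0.01014/0.055168 = -0.18.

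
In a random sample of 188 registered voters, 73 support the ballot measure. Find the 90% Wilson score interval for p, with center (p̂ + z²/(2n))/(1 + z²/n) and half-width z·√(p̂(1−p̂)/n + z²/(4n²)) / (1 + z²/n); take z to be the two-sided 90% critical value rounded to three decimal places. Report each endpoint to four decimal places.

p̂ = 73/188 = 0.38830; z = 1.645, so z² = 2.706025.
Denominator 1 + z²/n = 1 + 2.706025/188 = 1.014394.
Adjusted center: (0.38830 + z²/(2n))/1.014394 = 0.38988.
Radicand: p̂(1−p̂)/n + z²/(4n²) = 0.001263418 + 0.000019141 = 0.001282559.
Half-width = 1.645·√0.001282559/1.014394 = 0.05808.
So the interval runs from 0.3318 to 0.4480.

(0.3318, 0.4480)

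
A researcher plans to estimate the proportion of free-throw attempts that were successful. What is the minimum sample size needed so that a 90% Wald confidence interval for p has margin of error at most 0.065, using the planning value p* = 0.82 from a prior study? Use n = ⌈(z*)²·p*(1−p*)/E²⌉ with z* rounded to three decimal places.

The 90% critical value is z* = 1.645.
p*(1−p*) = 0.1476.
Required n before rounding: 2.706025 × 0.1476 / 0.065² = 94.535.
Rounding up, n = 95.

n = 95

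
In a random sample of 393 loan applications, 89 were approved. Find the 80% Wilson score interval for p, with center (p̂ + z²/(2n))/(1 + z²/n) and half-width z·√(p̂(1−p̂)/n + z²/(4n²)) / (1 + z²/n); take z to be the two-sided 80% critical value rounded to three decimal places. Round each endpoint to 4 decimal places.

(0.2006, 0.2546)

p̂ = 89/393 = 0.22646; z = 1.282, so z² = 1.643524.
Denominator 1 + z²/n = 1 + 1.643524/393 = 1.004182.
Adjusted center: (0.22646 + z²/(2n))/1.004182 = 0.22760.
Radicand: p̂(1−p̂)/n + z²/(4n²) = 0.000445744 + 0.000002660 = 0.000448404.
Half-width = z·√(radicand)/denom = 1.282·0.021176/1.004182 = 0.02703.
CI: 0.22760 ± 0.02703 = (0.2006, 0.2546).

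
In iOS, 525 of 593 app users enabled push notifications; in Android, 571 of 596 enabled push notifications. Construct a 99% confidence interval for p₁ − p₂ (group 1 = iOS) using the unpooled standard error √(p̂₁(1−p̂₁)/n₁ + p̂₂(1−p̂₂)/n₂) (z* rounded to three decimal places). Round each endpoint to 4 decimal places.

p̂₁ = 525/593 = 0.88533, p̂₂ = 571/596 = 0.95805; p̂₁ − p̂₂ = -0.07272.
Unpooled SE = √(p̂₁(1−p̂₁)/n₁ + p̂₂(1−p̂₂)/n₂) = √(0.000171200 + 0.000067428) = 0.015448.
For 99% confidence, z* = 2.576. Margin = 2.576·0.015448 = 0.03979.
CI: -0.07272 ± 0.03979 = (-0.1125, -0.0329).

(-0.1125, -0.0329)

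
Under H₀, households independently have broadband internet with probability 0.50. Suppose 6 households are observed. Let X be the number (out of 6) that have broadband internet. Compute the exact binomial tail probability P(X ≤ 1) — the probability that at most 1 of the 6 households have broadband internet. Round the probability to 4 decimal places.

X is binomial with n = 6 and p = 0.50.
P(X ≤ 1) = C(6,0)·0.50^0·0.50^6 + C(6,1)·0.50^1·0.50^5.
= 0.015625 + 0.093750 = 0.1094.

P = 0.1094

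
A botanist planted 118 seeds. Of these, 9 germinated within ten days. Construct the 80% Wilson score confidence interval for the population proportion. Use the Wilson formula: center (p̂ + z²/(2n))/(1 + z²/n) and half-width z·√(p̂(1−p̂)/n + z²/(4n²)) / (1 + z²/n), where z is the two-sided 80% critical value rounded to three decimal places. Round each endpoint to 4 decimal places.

(0.0504, 0.1137)

Here p̂ = 9/118 = 0.07627 and z = 1.282 (z² = 1.643524).
Denominator 1 + z²/n = 1 + 1.643524/118 = 1.013928.
Center = (0.07627 + 0.006964)/1.013928 = 0.08209.
Radicand: p̂(1−p̂)/n + z²/(4n²) = 0.000597067 + 0.000029509 = 0.000626576.
Half-width = z·√(radicand)/denom = 1.282·0.025031/1.013928 = 0.03165.
CI: 0.08209 ± 0.03165 = (0.0504, 0.1137).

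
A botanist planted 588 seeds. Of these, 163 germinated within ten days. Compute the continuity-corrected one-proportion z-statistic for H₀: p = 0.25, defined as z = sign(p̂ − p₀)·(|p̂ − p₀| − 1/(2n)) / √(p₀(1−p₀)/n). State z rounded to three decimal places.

Sample proportion p̂ = 163/588 = 0.27721. p̂ − p₀ = 0.027211.
Continuity correction 1/(2n) = 1/1176 = 0.000850.
Corrected numerator: |0.027211| − 0.000850 = 0.026361.
Null standard error: √(0.25·0.75/588) = √0.000318878 = 0.017857.
z = (+)0.026361/0.017857 = 1.476.

z = 1.476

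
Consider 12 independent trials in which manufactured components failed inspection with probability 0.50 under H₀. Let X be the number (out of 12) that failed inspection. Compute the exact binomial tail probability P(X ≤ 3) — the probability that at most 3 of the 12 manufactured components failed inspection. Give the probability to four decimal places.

P = 0.0730

X ~ Binomial(n=12, p=0.50).
P(X ≤ 3) = C(12,0)·0.50^0·0.50^12 + C(12,1)·0.50^1·0.50^11 + C(12,2)·0.50^2·0.50^10 + C(12,3)·0.50^3·0.50^9.
= 0.000244 + 0.002930 + 0.016113 + 0.053711 = 0.0730.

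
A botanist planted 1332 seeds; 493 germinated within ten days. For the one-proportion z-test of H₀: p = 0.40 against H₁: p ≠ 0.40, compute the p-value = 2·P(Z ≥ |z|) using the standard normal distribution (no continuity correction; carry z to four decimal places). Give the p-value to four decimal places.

With x = 493 successes in n = 1332, p̂ = 0.37012.
Null standard error: √(0.40·0.60/1332) = √0.000180180 = 0.013423.
Test statistic (full precision, shown to 4 dp): z = (493/1332 − 0.40)/SE₀ ≈ -2.2260.
p-value = 2·P(Z ≥ |z|) with z = -2.2260 → 0.0260.

p-value = 0.0260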